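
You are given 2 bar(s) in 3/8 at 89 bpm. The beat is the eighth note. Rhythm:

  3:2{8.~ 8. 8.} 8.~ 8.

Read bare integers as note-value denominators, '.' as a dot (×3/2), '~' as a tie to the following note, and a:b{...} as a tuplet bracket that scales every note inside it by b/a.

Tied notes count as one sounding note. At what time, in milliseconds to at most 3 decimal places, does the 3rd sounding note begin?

note 3 onset = 3b = 2022.472ms

1. 0.0ms @ 0 + 1348.315ms (2)
2. 1348.315ms @ 2 + 674.157ms (1)
3. 2022.472ms @ 3 + 2022.472ms (3)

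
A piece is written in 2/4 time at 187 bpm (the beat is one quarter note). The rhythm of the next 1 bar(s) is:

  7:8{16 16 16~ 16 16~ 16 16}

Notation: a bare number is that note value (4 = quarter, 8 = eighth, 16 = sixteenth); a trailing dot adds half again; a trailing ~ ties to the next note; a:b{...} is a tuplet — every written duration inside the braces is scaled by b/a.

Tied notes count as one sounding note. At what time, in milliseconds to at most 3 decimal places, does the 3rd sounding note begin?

note 3 onset = 4/7b = 183.346ms

1. 0.0ms @ 0 + 91.673ms (2/7)
2. 91.673ms @ 2/7 + 91.673ms (2/7)
3. 183.346ms @ 4/7 + 183.346ms (4/7)
4. 366.692ms @ 8/7 + 183.346ms (4/7)
5. 550.038ms @ 12/7 + 91.673ms (2/7)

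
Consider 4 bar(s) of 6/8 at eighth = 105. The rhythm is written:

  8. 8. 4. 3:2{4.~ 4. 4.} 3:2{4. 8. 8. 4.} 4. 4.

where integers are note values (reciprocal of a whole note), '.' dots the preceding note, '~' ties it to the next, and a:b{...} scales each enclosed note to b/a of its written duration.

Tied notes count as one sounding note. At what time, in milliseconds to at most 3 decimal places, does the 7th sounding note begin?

1. 0.0ms @ 0 + 857.143ms (3/2)
2. 857.143ms @ 3/2 + 857.143ms (3/2)
3. 1714.286ms @ 3 + 1714.286ms (3)
4. 3428.571ms @ 6 + 2285.714ms (4)
5. 5714.286ms @ 10 + 1142.857ms (2)
6. 6857.143ms @ 12 + 1142.857ms (2)
7. 8000.0ms @ 14 + 571.429ms (1)
8. 8571.429ms @ 15 + 571.429ms (1)
9. 9142.857ms @ 16 + 1142.857ms (2)
10. 10285.714ms @ 18 + 1714.286ms (3)
11. 12000.0ms @ 21 + 1714.286ms (3)

note 7 onset = 14b = 8000.0ms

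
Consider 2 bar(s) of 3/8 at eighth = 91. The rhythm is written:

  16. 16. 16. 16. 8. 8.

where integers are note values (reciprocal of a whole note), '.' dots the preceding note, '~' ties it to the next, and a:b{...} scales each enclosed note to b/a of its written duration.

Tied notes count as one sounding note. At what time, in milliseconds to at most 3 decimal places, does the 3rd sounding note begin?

note 3 onset = 3/2b = 989.011ms

1. 0.0ms @ 0 + 494.505ms (3/4)
2. 494.505ms @ 3/4 + 494.505ms (3/4)
3. 989.011ms @ 3/2 + 494.505ms (3/4)
4. 1483.516ms @ 9/4 + 494.505ms (3/4)
5. 1978.022ms @ 3 + 989.011ms (3/2)
6. 2967.033ms @ 9/2 + 989.011ms (3/2)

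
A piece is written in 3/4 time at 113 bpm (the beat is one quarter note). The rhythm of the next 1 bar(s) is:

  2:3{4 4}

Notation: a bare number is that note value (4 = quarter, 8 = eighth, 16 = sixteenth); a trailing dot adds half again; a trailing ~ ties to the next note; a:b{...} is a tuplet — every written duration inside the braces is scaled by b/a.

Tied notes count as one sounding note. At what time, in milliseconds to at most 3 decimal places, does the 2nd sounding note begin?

note 2 onset = 3/2b = 796.46ms

1. 0.0ms @ 0 + 796.46ms (3/2)
2. 796.46ms @ 3/2 + 796.46ms (3/2)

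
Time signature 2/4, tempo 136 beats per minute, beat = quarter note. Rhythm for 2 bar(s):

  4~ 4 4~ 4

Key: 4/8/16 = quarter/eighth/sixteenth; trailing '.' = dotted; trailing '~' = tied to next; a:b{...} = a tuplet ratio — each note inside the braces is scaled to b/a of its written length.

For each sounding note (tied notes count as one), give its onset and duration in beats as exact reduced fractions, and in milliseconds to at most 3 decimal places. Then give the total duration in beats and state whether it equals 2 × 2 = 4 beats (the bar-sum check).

1) 0.0ms=0b +882.353ms=2b
2) 882.353ms=2b +882.353ms=2b
Σ=4b of 4 (136bpm 2/4) — PASS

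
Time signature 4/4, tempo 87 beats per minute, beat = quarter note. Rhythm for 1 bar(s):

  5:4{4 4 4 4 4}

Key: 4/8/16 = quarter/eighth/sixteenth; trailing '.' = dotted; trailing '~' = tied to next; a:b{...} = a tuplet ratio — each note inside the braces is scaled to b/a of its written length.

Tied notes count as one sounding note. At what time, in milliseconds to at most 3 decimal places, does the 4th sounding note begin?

1. 0.0ms @ 0 + 551.724ms (4/5)
2. 551.724ms @ 4/5 + 551.724ms (4/5)
3. 1103.448ms @ 8/5 + 551.724ms (4/5)
4. 1655.172ms @ 12/5 + 551.724ms (4/5)
5. 2206.897ms @ 16/5 + 551.724ms (4/5)

note 4 onset = 12/5b = 1655.172ms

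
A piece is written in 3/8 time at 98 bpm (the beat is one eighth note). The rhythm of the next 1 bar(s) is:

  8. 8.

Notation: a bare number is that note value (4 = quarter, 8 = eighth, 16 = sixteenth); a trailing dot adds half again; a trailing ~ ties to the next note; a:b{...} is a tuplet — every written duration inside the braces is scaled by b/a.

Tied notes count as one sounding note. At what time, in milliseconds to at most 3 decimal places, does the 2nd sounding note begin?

note 2 onset = 3/2b = 918.367ms

1. 0.0ms @ 0 + 918.367ms (3/2)
2. 918.367ms @ 3/2 + 918.367ms (3/2)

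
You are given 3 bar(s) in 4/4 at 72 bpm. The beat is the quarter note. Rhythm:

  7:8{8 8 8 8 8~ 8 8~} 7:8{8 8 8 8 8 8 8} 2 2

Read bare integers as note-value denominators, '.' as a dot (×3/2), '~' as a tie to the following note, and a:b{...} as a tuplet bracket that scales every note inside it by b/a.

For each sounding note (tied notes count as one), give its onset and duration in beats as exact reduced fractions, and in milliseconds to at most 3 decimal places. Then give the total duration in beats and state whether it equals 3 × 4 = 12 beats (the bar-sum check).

1) 0.0ms=0b +476.19ms=4/7b
2) 476.19ms=4/7b +476.19ms=4/7b
3) 952.381ms=8/7b +476.19ms=4/7b
4) 1428.571ms=12/7b +476.19ms=4/7b
5) 1904.762ms=16/7b +952.381ms=8/7b
6) 2857.143ms=24/7b +952.381ms=8/7b
7) 3809.524ms=32/7b +476.19ms=4/7b
8) 4285.714ms=36/7b +476.19ms=4/7b
9) 4761.905ms=40/7b +476.19ms=4/7b
10) 5238.095ms=44/7b +476.19ms=4/7b
11) 5714.286ms=48/7b +476.19ms=4/7b
12) 6190.476ms=52/7b +476.19ms=4/7b
13) 6666.667ms=8b +1666.667ms=2b
14) 8333.333ms=10b +1666.667ms=2b
Σ=12b of 12 (72bpm 4/4) — PASS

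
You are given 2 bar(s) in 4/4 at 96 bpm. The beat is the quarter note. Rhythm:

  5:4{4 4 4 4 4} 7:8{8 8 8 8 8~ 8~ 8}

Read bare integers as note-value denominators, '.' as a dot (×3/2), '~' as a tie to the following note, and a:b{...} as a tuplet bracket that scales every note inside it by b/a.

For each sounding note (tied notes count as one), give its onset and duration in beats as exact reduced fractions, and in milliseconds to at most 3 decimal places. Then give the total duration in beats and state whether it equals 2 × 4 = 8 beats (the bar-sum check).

1) 0.0ms=0b +500.0ms=4/5b
2) 500.0ms=4/5b +500.0ms=4/5b
3) 1000.0ms=8/5b +500.0ms=4/5b
4) 1500.0ms=12/5b +500.0ms=4/5b
5) 2000.0ms=16/5b +500.0ms=4/5b
6) 2500.0ms=4b +357.143ms=4/7b
7) 2857.143ms=32/7b +357.143ms=4/7b
8) 3214.286ms=36/7b +357.143ms=4/7b
9) 3571.429ms=40/7b +357.143ms=4/7b
10) 3928.571ms=44/7b +1071.429ms=12/7b
Σ=8b of 8 (96bpm 4/4) — PASS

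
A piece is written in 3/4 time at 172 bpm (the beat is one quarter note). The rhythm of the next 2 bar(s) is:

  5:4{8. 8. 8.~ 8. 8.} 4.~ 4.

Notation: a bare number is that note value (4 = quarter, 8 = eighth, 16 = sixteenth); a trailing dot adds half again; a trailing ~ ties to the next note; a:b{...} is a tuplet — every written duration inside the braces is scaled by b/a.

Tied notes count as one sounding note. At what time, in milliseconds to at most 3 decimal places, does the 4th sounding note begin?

note 4 onset = 12/5b = 837.209ms

1. 0.0ms @ 0 + 209.302ms (3/5)
2. 209.302ms @ 3/5 + 209.302ms (3/5)
3. 418.605ms @ 6/5 + 418.605ms (6/5)
4. 837.209ms @ 12/5 + 209.302ms (3/5)
5. 1046.512ms @ 3 + 1046.512ms (3)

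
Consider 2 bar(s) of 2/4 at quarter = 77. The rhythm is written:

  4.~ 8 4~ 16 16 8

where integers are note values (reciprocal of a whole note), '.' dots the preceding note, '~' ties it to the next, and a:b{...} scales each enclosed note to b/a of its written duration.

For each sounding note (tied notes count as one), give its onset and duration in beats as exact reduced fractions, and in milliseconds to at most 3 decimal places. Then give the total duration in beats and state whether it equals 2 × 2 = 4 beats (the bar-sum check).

1) 0.0ms=0b +1558.442ms=2b
2) 1558.442ms=2b +974.026ms=5/4b
3) 2532.468ms=13/4b +194.805ms=1/4b
4) 2727.273ms=7/2b +389.61ms=1/2b
Σ=4b of 4 (77bpm 2/4) — PASS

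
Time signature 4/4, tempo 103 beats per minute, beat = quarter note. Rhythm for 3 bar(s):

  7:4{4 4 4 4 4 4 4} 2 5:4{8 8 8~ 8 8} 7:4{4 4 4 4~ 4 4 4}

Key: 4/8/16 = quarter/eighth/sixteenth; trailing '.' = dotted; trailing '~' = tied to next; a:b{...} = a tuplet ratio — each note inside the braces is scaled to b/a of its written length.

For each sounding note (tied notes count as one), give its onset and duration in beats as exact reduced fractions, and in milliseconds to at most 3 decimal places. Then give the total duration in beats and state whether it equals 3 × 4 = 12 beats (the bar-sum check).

1) 0.0ms=0b +332.871ms=4/7b
2) 332.871ms=4/7b +332.871ms=4/7b
3) 665.742ms=8/7b +332.871ms=4/7b
4) 998.613ms=12/7b +332.871ms=4/7b
5) 1331.484ms=16/7b +332.871ms=4/7b
6) 1664.355ms=20/7b +332.871ms=4/7b
7) 1997.226ms=24/7b +332.871ms=4/7b
8) 2330.097ms=4b +1165.049ms=2b
9) 3495.146ms=6b +233.01ms=2/5b
10) 3728.155ms=32/5b +233.01ms=2/5b
11) 3961.165ms=34/5b +466.019ms=4/5b
12) 4427.184ms=38/5b +233.01ms=2/5b
13) 4660.194ms=8b +332.871ms=4/7b
14) 4993.065ms=60/7b +332.871ms=4/7b
15) 5325.936ms=64/7b +332.871ms=4/7b
16) 5658.807ms=68/7b +665.742ms=8/7b
17) 6324.549ms=76/7b +332.871ms=4/7b
18) 6657.42ms=80/7b +332.871ms=4/7b
Σ=12b of 12 (103bpm 4/4) — PASS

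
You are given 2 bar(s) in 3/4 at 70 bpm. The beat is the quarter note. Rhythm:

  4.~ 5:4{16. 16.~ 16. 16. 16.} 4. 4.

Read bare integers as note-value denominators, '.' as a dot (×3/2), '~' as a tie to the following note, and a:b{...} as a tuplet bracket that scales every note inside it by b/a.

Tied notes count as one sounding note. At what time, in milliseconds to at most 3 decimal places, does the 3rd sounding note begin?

note 3 onset = 12/5b = 2057.143ms

1. 0.0ms @ 0 + 1542.857ms (9/5)
2. 1542.857ms @ 9/5 + 514.286ms (3/5)
3. 2057.143ms @ 12/5 + 257.143ms (3/10)
4. 2314.286ms @ 27/10 + 257.143ms (3/10)
5. 2571.429ms @ 3 + 1285.714ms (3/2)
6. 3857.143ms @ 9/2 + 1285.714ms (3/2)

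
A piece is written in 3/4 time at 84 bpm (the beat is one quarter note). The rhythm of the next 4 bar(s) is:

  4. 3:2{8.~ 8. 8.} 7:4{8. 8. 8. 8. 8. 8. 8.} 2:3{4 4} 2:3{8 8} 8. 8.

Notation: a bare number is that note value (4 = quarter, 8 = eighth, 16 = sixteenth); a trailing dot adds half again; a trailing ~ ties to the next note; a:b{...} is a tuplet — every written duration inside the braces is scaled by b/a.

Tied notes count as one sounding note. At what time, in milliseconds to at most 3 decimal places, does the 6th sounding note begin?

1. 0.0ms @ 0 + 1071.429ms (3/2)
2. 1071.429ms @ 3/2 + 714.286ms (1)
3. 1785.714ms @ 5/2 + 357.143ms (1/2)
4. 2142.857ms @ 3 + 306.122ms (3/7)
5. 2448.98ms @ 24/7 + 306.122ms (3/7)
6. 2755.102ms @ 27/7 + 306.122ms (3/7)
7. 3061.224ms @ 30/7 + 306.122ms (3/7)
8. 3367.347ms @ 33/7 + 306.122ms (3/7)
9. 3673.469ms @ 36/7 + 306.122ms (3/7)
10. 3979.592ms @ 39/7 + 306.122ms (3/7)
11. 4285.714ms @ 6 + 1071.429ms (3/2)
12. 5357.143ms @ 15/2 + 1071.429ms (3/2)
13. 6428.571ms @ 9 + 535.714ms (3/4)
14. 6964.286ms @ 39/4 + 535.714ms (3/4)
15. 7500.0ms @ 21/2 + 535.714ms (3/4)
16. 8035.714ms @ 45/4 + 535.714ms (3/4)

note 6 onset = 27/7b = 2755.102ms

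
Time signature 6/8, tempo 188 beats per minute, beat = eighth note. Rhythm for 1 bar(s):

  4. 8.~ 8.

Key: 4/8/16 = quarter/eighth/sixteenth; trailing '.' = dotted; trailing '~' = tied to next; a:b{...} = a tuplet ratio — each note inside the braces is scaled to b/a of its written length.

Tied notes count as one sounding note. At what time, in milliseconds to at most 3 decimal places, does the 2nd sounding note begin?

1. 0.0ms @ 0 + 957.447ms (3)
2. 957.447ms @ 3 + 957.447ms (3)

note 2 onset = 3b = 957.447ms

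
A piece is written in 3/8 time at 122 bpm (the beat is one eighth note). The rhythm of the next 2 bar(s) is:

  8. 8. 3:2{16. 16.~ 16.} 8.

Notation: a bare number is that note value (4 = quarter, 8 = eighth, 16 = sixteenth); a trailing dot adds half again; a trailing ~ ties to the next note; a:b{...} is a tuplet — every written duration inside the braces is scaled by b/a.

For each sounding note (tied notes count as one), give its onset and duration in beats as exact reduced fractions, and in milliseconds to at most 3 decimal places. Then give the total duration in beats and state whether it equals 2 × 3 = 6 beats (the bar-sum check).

1) 0.0ms=0b +737.705ms=3/2b
2) 737.705ms=3/2b +737.705ms=3/2b
3) 1475.41ms=3b +245.902ms=1/2b
4) 1721.311ms=7/2b +491.803ms=1b
5) 2213.115ms=9/2b +737.705ms=3/2b
Σ=6b of 6 (122bpm 3/8) — PASS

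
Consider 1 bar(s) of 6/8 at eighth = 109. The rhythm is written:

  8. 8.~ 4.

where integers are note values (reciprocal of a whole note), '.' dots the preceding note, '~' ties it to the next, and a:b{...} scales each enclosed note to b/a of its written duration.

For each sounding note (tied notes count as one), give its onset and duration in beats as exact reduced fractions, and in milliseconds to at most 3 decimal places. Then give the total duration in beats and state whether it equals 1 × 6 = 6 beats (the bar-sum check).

1) 0.0ms=0b +825.688ms=3/2b
2) 825.688ms=3/2b +2477.064ms=9/2b
Σ=6b of 6 (109bpm 6/8) — PASS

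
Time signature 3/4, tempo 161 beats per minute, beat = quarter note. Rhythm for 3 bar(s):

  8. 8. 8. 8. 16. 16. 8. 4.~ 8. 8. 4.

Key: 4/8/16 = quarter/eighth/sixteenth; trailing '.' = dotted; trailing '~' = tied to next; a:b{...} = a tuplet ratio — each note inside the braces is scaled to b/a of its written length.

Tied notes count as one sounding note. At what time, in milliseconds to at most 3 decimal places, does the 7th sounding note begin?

note 7 onset = 15/4b = 1397.516ms

1. 0.0ms @ 0 + 279.503ms (3/4)
2. 279.503ms @ 3/4 + 279.503ms (3/4)
3. 559.006ms @ 3/2 + 279.503ms (3/4)
4. 838.509ms @ 9/4 + 279.503ms (3/4)
5. 1118.012ms @ 3 + 139.752ms (3/8)
6. 1257.764ms @ 27/8 + 139.752ms (3/8)
7. 1397.516ms @ 15/4 + 279.503ms (3/4)
8. 1677.019ms @ 9/2 + 838.509ms (9/4)
9. 2515.528ms @ 27/4 + 279.503ms (3/4)
10. 2795.031ms @ 15/2 + 559.006ms (3/2)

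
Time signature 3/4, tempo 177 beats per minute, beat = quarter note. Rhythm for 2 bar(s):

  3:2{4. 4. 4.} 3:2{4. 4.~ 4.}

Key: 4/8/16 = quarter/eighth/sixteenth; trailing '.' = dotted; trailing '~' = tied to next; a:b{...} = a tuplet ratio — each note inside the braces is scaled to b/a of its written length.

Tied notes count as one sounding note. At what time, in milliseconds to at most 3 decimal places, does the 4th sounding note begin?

1. 0.0ms @ 0 + 338.983ms (1)
2. 338.983ms @ 1 + 338.983ms (1)
3. 677.966ms @ 2 + 338.983ms (1)
4. 1016.949ms @ 3 + 338.983ms (1)
5. 1355.932ms @ 4 + 677.966ms (2)

note 4 onset = 3b = 1016.949ms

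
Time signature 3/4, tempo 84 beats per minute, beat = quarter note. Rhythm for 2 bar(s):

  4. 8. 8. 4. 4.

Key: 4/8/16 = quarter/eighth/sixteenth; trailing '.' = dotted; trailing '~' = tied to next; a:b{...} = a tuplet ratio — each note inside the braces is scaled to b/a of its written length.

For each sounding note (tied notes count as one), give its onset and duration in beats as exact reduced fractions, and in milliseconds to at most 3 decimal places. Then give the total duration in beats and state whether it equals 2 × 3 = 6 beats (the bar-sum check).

1) 0.0ms=0b +1071.429ms=3/2b
2) 1071.429ms=3/2b +535.714ms=3/4b
3) 1607.143ms=9/4b +535.714ms=3/4b
4) 2142.857ms=3b +1071.429ms=3/2b
5) 3214.286ms=9/2b +1071.429ms=3/2b
Σ=6b of 6 (84bpm 3/4) — PASS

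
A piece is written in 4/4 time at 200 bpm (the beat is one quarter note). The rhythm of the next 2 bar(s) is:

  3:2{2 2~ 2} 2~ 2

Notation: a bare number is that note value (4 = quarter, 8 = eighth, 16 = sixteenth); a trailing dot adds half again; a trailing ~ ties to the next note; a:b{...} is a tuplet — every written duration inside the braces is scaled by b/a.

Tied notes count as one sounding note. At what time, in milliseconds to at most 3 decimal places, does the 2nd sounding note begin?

note 2 onset = 4/3b = 400.0ms

1. 0.0ms @ 0 + 400.0ms (4/3)
2. 400.0ms @ 4/3 + 800.0ms (8/3)
3. 1200.0ms @ 4 + 1200.0ms (4)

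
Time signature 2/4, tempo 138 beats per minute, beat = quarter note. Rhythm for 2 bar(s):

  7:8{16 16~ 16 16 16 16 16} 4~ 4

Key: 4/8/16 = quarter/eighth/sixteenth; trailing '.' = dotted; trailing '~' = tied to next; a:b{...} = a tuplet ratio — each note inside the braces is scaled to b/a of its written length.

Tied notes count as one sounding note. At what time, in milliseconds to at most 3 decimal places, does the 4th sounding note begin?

note 4 onset = 8/7b = 496.894ms

1. 0.0ms @ 0 + 124.224ms (2/7)
2. 124.224ms @ 2/7 + 248.447ms (4/7)
3. 372.671ms @ 6/7 + 124.224ms (2/7)
4. 496.894ms @ 8/7 + 124.224ms (2/7)
5. 621.118ms @ 10/7 + 124.224ms (2/7)
6. 745.342ms @ 12/7 + 124.224ms (2/7)
7. 869.565ms @ 2 + 869.565ms (2)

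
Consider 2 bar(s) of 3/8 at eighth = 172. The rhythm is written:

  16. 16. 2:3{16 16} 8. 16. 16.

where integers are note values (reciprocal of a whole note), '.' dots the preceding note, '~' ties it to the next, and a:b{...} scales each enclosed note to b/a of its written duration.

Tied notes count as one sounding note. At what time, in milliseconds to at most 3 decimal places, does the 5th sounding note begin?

1. 0.0ms @ 0 + 261.628ms (3/4)
2. 261.628ms @ 3/4 + 261.628ms (3/4)
3. 523.256ms @ 3/2 + 261.628ms (3/4)
4. 784.884ms @ 9/4 + 261.628ms (3/4)
5. 1046.512ms @ 3 + 523.256ms (3/2)
6. 1569.767ms @ 9/2 + 261.628ms (3/4)
7. 1831.395ms @ 21/4 + 261.628ms (3/4)

note 5 onset = 3b = 1046.512ms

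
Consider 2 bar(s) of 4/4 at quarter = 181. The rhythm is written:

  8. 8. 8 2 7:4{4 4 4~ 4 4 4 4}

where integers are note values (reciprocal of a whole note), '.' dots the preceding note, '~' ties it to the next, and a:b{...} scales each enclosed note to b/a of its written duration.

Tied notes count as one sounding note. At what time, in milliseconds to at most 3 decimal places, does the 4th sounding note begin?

1. 0.0ms @ 0 + 248.619ms (3/4)
2. 248.619ms @ 3/4 + 248.619ms (3/4)
3. 497.238ms @ 3/2 + 165.746ms (1/2)
4. 662.983ms @ 2 + 662.983ms (2)
5. 1325.967ms @ 4 + 189.424ms (4/7)
6. 1515.391ms @ 32/7 + 189.424ms (4/7)
7. 1704.815ms @ 36/7 + 378.848ms (8/7)
8. 2083.662ms @ 44/7 + 189.424ms (4/7)
9. 2273.086ms @ 48/7 + 189.424ms (4/7)
10. 2462.51ms @ 52/7 + 189.424ms (4/7)

note 4 onset = 2b = 662.983ms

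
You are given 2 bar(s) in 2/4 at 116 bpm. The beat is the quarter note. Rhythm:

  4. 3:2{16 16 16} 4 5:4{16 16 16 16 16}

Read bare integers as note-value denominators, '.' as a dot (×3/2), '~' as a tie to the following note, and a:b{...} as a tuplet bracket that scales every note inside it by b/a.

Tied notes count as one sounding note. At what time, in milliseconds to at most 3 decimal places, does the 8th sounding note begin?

1. 0.0ms @ 0 + 775.862ms (3/2)
2. 775.862ms @ 3/2 + 86.207ms (1/6)
3. 862.069ms @ 5/3 + 86.207ms (1/6)
4. 948.276ms @ 11/6 + 86.207ms (1/6)
5. 1034.483ms @ 2 + 517.241ms (1)
6. 1551.724ms @ 3 + 103.448ms (1/5)
7. 1655.172ms @ 16/5 + 103.448ms (1/5)
8. 1758.621ms @ 17/5 + 103.448ms (1/5)
9. 1862.069ms @ 18/5 + 103.448ms (1/5)
10. 1965.517ms @ 19/5 + 103.448ms (1/5)

note 8 onset = 17/5b = 1758.621ms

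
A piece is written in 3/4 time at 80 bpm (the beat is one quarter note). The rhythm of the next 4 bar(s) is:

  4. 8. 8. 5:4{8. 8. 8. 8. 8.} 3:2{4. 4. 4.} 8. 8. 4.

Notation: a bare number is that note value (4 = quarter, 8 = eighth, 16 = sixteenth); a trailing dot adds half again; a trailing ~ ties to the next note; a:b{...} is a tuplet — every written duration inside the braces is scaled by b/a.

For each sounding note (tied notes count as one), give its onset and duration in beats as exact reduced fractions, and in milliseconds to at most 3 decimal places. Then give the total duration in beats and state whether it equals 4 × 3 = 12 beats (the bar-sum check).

1) 0.0ms=0b +1125.0ms=3/2b
2) 1125.0ms=3/2b +562.5ms=3/4b
3) 1687.5ms=9/4b +562.5ms=3/4b
4) 2250.0ms=3b +450.0ms=3/5b
5) 2700.0ms=18/5b +450.0ms=3/5b
6) 3150.0ms=21/5b +450.0ms=3/5b
7) 3600.0ms=24/5b +450.0ms=3/5b
8) 4050.0ms=27/5b +450.0ms=3/5b
9) 4500.0ms=6b +750.0ms=1b
10) 5250.0ms=7b +750.0ms=1b
11) 6000.0ms=8b +750.0ms=1b
12) 6750.0ms=9b +562.5ms=3/4b
13) 7312.5ms=39/4b +562.5ms=3/4b
14) 7875.0ms=21/2b +1125.0ms=3/2b
Σ=12b of 12 (80bpm 3/4) — PASS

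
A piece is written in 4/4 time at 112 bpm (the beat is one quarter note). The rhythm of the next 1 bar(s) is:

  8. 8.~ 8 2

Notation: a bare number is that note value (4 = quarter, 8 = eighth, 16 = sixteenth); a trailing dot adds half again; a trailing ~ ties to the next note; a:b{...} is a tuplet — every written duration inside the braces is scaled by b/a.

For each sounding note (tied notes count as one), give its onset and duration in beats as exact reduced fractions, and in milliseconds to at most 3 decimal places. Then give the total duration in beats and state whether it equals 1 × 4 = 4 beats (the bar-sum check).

1) 0.0ms=0b +401.786ms=3/4b
2) 401.786ms=3/4b +669.643ms=5/4b
3) 1071.429ms=2b +1071.429ms=2b
Σ=4b of 4 (112bpm 4/4) — PASS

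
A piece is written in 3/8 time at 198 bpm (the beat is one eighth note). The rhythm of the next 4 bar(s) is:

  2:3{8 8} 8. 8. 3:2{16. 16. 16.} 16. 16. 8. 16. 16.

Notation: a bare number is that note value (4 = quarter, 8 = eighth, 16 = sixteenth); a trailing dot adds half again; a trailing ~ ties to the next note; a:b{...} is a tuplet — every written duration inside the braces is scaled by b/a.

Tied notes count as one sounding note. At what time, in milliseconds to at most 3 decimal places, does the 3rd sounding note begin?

note 3 onset = 3b = 909.091ms

1. 0.0ms @ 0 + 454.545ms (3/2)
2. 454.545ms @ 3/2 + 454.545ms (3/2)
3. 909.091ms @ 3 + 454.545ms (3/2)
4. 1363.636ms @ 9/2 + 454.545ms (3/2)
5. 1818.182ms @ 6 + 151.515ms (1/2)
6. 1969.697ms @ 13/2 + 151.515ms (1/2)
7. 2121.212ms @ 7 + 151.515ms (1/2)
8. 2272.727ms @ 15/2 + 227.273ms (3/4)
9. 2500.0ms @ 33/4 + 227.273ms (3/4)
10. 2727.273ms @ 9 + 454.545ms (3/2)
11. 3181.818ms @ 21/2 + 227.273ms (3/4)
12. 3409.091ms @ 45/4 + 227.273ms (3/4)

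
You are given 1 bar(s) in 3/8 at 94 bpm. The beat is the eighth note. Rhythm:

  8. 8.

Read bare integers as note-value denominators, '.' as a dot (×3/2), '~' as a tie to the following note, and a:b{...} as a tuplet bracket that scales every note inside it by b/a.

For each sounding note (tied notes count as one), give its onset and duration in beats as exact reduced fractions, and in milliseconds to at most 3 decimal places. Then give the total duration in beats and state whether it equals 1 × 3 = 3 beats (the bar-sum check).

1) 0.0ms=0b +957.447ms=3/2b
2) 957.447ms=3/2b +957.447ms=3/2b
Σ=3b of 3 (94bpm 3/8) — PASS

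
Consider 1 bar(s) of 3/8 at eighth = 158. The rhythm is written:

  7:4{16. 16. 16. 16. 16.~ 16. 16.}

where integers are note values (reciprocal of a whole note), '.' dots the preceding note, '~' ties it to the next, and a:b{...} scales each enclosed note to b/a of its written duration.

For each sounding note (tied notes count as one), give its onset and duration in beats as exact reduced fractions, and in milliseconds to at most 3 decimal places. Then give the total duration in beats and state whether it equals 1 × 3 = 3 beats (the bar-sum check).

1) 0.0ms=0b +162.749ms=3/7b
2) 162.749ms=3/7b +162.749ms=3/7b
3) 325.497ms=6/7b +162.749ms=3/7b
4) 488.246ms=9/7b +162.749ms=3/7b
5) 650.995ms=12/7b +325.497ms=6/7b
6) 976.492ms=18/7b +162.749ms=3/7b
Σ=3b of 3 (158bpm 3/8) — PASS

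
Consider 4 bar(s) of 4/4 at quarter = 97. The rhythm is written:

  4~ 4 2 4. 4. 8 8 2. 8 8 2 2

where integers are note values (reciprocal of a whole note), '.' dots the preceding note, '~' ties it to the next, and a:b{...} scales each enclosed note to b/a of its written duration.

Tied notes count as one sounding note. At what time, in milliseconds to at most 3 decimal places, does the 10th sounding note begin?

1. 0.0ms @ 0 + 1237.113ms (2)
2. 1237.113ms @ 2 + 1237.113ms (2)
3. 2474.227ms @ 4 + 927.835ms (3/2)
4. 3402.062ms @ 11/2 + 927.835ms (3/2)
5. 4329.897ms @ 7 + 309.278ms (1/2)
6. 4639.175ms @ 15/2 + 309.278ms (1/2)
7. 4948.454ms @ 8 + 1855.67ms (3)
8. 6804.124ms @ 11 + 309.278ms (1/2)
9. 7113.402ms @ 23/2 + 309.278ms (1/2)
10. 7422.68ms @ 12 + 1237.113ms (2)
11. 8659.794ms @ 14 + 1237.113ms (2)

note 10 onset = 12b = 7422.68ms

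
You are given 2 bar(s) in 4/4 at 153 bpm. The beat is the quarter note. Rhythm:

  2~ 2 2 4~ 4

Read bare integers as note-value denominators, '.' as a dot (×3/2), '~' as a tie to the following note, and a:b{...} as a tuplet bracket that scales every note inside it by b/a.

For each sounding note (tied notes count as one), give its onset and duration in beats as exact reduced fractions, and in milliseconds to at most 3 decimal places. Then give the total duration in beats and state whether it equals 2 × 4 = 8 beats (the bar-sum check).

1) 0.0ms=0b +1568.627ms=4b
2) 1568.627ms=4b +784.314ms=2b
3) 2352.941ms=6b +784.314ms=2b
Σ=8b of 8 (153bpm 4/4) — PASS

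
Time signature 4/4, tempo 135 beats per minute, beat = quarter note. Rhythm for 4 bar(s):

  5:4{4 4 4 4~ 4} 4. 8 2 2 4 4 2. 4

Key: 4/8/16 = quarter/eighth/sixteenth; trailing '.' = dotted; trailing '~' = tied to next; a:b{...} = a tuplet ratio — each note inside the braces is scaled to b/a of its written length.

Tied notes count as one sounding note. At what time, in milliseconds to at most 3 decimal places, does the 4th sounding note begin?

1. 0.0ms @ 0 + 355.556ms (4/5)
2. 355.556ms @ 4/5 + 355.556ms (4/5)
3. 711.111ms @ 8/5 + 355.556ms (4/5)
4. 1066.667ms @ 12/5 + 711.111ms (8/5)
5. 1777.778ms @ 4 + 666.667ms (3/2)
6. 2444.444ms @ 11/2 + 222.222ms (1/2)
7. 2666.667ms @ 6 + 888.889ms (2)
8. 3555.556ms @ 8 + 888.889ms (2)
9. 4444.444ms @ 10 + 444.444ms (1)
10. 4888.889ms @ 11 + 444.444ms (1)
11. 5333.333ms @ 12 + 1333.333ms (3)
12. 6666.667ms @ 15 + 444.444ms (1)

note 4 onset = 12/5b = 1066.667ms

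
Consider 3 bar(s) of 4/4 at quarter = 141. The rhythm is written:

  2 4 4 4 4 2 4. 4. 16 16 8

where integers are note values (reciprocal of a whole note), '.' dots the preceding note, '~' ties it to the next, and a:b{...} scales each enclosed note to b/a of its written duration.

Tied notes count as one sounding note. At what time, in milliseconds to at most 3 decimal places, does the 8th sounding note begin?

1. 0.0ms @ 0 + 851.064ms (2)
2. 851.064ms @ 2 + 425.532ms (1)
3. 1276.596ms @ 3 + 425.532ms (1)
4. 1702.128ms @ 4 + 425.532ms (1)
5. 2127.66ms @ 5 + 425.532ms (1)
6. 2553.191ms @ 6 + 851.064ms (2)
7. 3404.255ms @ 8 + 638.298ms (3/2)
8. 4042.553ms @ 19/2 + 638.298ms (3/2)
9. 4680.851ms @ 11 + 106.383ms (1/4)
10. 4787.234ms @ 45/4 + 106.383ms (1/4)
11. 4893.617ms @ 23/2 + 212.766ms (1/2)

note 8 onset = 19/2b = 4042.553ms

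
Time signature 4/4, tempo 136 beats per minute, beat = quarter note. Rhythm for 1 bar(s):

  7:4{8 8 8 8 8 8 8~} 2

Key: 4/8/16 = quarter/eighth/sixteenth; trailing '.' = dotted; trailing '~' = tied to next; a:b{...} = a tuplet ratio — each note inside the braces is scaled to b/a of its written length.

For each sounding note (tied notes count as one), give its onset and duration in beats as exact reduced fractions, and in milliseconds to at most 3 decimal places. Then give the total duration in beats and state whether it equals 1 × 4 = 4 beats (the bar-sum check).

1) 0.0ms=0b +126.05ms=2/7b
2) 126.05ms=2/7b +126.05ms=2/7b
3) 252.101ms=4/7b +126.05ms=2/7b
4) 378.151ms=6/7b +126.05ms=2/7b
5) 504.202ms=8/7b +126.05ms=2/7b
6) 630.252ms=10/7b +126.05ms=2/7b
7) 756.303ms=12/7b +1008.403ms=16/7b
Σ=4b of 4 (136bpm 4/4) — PASS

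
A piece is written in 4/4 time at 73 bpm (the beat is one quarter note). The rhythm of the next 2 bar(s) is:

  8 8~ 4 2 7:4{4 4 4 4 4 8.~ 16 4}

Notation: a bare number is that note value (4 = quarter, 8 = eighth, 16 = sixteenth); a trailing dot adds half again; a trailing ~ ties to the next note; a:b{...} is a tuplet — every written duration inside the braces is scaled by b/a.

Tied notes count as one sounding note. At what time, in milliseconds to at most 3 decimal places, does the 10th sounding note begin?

note 10 onset = 52/7b = 6105.675ms

1. 0.0ms @ 0 + 410.959ms (1/2)
2. 410.959ms @ 1/2 + 1232.877ms (3/2)
3. 1643.836ms @ 2 + 1643.836ms (2)
4. 3287.671ms @ 4 + 469.667ms (4/7)
5. 3757.339ms @ 32/7 + 469.667ms (4/7)
6. 4227.006ms @ 36/7 + 469.667ms (4/7)
7. 4696.673ms @ 40/7 + 469.667ms (4/7)
8. 5166.341ms @ 44/7 + 469.667ms (4/7)
9. 5636.008ms @ 48/7 + 469.667ms (4/7)
10. 6105.675ms @ 52/7 + 469.667ms (4/7)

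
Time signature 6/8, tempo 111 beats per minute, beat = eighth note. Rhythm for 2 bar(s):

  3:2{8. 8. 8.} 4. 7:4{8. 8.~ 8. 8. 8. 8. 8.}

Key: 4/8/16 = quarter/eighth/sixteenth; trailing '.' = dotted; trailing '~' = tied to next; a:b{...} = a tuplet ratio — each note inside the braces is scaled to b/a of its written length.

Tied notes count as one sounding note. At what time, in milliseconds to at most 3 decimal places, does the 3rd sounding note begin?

note 3 onset = 2b = 1081.081ms

1. 0.0ms @ 0 + 540.541ms (1)
2. 540.541ms @ 1 + 540.541ms (1)
3. 1081.081ms @ 2 + 540.541ms (1)
4. 1621.622ms @ 3 + 1621.622ms (3)
5. 3243.243ms @ 6 + 463.32ms (6/7)
6. 3706.564ms @ 48/7 + 926.641ms (12/7)
7. 4633.205ms @ 60/7 + 463.32ms (6/7)
8. 5096.525ms @ 66/7 + 463.32ms (6/7)
9. 5559.846ms @ 72/7 + 463.32ms (6/7)
10. 6023.166ms @ 78/7 + 463.32ms (6/7)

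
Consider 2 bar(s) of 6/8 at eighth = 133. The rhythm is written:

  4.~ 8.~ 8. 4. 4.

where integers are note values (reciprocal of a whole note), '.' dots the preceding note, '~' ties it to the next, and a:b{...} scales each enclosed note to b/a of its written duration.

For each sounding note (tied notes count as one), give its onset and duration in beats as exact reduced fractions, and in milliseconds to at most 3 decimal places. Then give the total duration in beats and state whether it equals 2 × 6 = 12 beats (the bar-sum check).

1) 0.0ms=0b +2706.767ms=6b
2) 2706.767ms=6b +1353.383ms=3b
3) 4060.15ms=9b +1353.383ms=3b
Σ=12b of 12 (133bpm 6/8) — PASS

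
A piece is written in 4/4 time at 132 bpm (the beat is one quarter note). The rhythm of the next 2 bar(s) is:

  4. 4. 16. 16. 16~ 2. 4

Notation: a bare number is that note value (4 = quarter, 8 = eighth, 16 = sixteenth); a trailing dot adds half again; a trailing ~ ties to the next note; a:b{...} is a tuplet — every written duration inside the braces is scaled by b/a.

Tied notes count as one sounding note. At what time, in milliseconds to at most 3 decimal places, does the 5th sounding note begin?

note 5 onset = 15/4b = 1704.545ms

1. 0.0ms @ 0 + 681.818ms (3/2)
2. 681.818ms @ 3/2 + 681.818ms (3/2)
3. 1363.636ms @ 3 + 170.455ms (3/8)
4. 1534.091ms @ 27/8 + 170.455ms (3/8)
5. 1704.545ms @ 15/4 + 1477.273ms (13/4)
6. 3181.818ms @ 7 + 454.545ms (1)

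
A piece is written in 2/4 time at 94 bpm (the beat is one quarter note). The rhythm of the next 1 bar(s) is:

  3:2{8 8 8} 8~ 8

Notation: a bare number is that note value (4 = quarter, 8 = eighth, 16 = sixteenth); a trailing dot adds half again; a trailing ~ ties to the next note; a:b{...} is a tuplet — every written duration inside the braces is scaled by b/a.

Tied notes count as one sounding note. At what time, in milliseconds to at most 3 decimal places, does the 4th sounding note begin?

1. 0.0ms @ 0 + 212.766ms (1/3)
2. 212.766ms @ 1/3 + 212.766ms (1/3)
3. 425.532ms @ 2/3 + 212.766ms (1/3)
4. 638.298ms @ 1 + 638.298ms (1)

note 4 onset = 1b = 638.298ms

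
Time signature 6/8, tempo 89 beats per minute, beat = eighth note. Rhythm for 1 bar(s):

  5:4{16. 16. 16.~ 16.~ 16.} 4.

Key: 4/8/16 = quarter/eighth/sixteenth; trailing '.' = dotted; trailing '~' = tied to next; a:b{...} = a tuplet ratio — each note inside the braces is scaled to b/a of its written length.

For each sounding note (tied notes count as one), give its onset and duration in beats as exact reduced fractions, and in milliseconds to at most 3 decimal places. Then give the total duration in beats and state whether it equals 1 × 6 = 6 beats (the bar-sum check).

1) 0.0ms=0b +404.494ms=3/5b
2) 404.494ms=3/5b +404.494ms=3/5b
3) 808.989ms=6/5b +1213.483ms=9/5b
4) 2022.472ms=3b +2022.472ms=3b
Σ=6b of 6 (89bpm 6/8) — PASS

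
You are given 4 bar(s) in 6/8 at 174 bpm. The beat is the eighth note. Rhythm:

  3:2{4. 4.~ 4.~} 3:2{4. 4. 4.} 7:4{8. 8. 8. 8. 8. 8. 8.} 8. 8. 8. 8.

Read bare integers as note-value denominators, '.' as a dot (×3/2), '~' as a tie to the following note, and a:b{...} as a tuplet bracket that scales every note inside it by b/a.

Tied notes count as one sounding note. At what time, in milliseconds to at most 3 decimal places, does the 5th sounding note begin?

1. 0.0ms @ 0 + 689.655ms (2)
2. 689.655ms @ 2 + 2068.966ms (6)
3. 2758.621ms @ 8 + 689.655ms (2)
4. 3448.276ms @ 10 + 689.655ms (2)
5. 4137.931ms @ 12 + 295.567ms (6/7)
6. 4433.498ms @ 90/7 + 295.567ms (6/7)
7. 4729.064ms @ 96/7 + 295.567ms (6/7)
8. 5024.631ms @ 102/7 + 295.567ms (6/7)
9. 5320.197ms @ 108/7 + 295.567ms (6/7)
10. 5615.764ms @ 114/7 + 295.567ms (6/7)
11. 5911.33ms @ 120/7 + 295.567ms (6/7)
12. 6206.897ms @ 18 + 517.241ms (3/2)
13. 6724.138ms @ 39/2 + 517.241ms (3/2)
14. 7241.379ms @ 21 + 517.241ms (3/2)
15. 7758.621ms @ 45/2 + 517.241ms (3/2)

note 5 onset = 12b = 4137.931ms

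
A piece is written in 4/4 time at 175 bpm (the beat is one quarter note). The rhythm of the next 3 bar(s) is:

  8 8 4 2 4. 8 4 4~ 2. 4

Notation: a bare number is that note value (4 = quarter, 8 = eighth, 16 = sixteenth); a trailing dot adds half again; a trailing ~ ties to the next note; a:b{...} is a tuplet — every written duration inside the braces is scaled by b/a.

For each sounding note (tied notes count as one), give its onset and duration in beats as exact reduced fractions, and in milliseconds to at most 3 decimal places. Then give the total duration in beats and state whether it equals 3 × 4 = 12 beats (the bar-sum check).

1) 0.0ms=0b +171.429ms=1/2b
2) 171.429ms=1/2b +171.429ms=1/2b
3) 342.857ms=1b +342.857ms=1b
4) 685.714ms=2b +685.714ms=2b
5) 1371.429ms=4b +514.286ms=3/2b
6) 1885.714ms=11/2b +171.429ms=1/2b
7) 2057.143ms=6b +342.857ms=1b
8) 2400.0ms=7b +1371.429ms=4b
9) 3771.429ms=11b +342.857ms=1b
Σ=12b of 12 (175bpm 4/4) — PASS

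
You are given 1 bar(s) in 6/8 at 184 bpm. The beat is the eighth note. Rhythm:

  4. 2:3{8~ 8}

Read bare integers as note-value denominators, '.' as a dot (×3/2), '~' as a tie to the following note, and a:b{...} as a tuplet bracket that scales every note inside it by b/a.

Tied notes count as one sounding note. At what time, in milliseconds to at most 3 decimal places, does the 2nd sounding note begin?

1. 0.0ms @ 0 + 978.261ms (3)
2. 978.261ms @ 3 + 978.261ms (3)

note 2 onset = 3b = 978.261ms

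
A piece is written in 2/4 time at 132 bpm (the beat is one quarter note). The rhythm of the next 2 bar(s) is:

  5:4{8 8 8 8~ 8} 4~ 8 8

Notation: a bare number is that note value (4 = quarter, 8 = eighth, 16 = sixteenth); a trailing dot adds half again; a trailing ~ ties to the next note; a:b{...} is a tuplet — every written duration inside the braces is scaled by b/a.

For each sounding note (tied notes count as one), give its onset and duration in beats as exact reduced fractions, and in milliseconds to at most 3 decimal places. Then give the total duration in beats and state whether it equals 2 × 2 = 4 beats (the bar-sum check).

1) 0.0ms=0b +181.818ms=2/5b
2) 181.818ms=2/5b +181.818ms=2/5b
3) 363.636ms=4/5b +181.818ms=2/5b
4) 545.455ms=6/5b +363.636ms=4/5b
5) 909.091ms=2b +681.818ms=3/2b
6) 1590.909ms=7/2b +227.273ms=1/2b
Σ=4b of 4 (132bpm 2/4) — PASS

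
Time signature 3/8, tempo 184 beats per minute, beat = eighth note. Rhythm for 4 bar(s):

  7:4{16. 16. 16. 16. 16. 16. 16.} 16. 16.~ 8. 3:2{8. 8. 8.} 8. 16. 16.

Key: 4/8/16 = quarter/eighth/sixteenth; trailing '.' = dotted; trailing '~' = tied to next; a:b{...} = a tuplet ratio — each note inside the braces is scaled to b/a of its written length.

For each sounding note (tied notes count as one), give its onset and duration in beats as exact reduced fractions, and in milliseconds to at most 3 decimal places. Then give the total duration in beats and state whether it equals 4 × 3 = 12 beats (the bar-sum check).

1) 0.0ms=0b +139.752ms=3/7b
2) 139.752ms=3/7b +139.752ms=3/7b
3) 279.503ms=6/7b +139.752ms=3/7b
4) 419.255ms=9/7b +139.752ms=3/7b
5) 559.006ms=12/7b +139.752ms=3/7b
6) 698.758ms=15/7b +139.752ms=3/7b
7) 838.509ms=18/7b +139.752ms=3/7b
8) 978.261ms=3b +244.565ms=3/4b
9) 1222.826ms=15/4b +733.696ms=9/4b
10) 1956.522ms=6b +326.087ms=1b
11) 2282.609ms=7b +326.087ms=1b
12) 2608.696ms=8b +326.087ms=1b
13) 2934.783ms=9b +489.13ms=3/2b
14) 3423.913ms=21/2b +244.565ms=3/4b
15) 3668.478ms=45/4b +244.565ms=3/4b
Σ=12b of 12 (184bpm 3/8) — PASS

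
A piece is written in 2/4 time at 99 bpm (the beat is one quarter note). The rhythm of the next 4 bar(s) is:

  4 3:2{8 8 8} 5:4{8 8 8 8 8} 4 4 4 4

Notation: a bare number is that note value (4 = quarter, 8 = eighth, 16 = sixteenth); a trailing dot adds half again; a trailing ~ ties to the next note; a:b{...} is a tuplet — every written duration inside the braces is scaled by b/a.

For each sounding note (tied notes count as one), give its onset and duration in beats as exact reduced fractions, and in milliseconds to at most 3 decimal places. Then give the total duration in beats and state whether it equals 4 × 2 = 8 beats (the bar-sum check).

1) 0.0ms=0b +606.061ms=1b
2) 606.061ms=1b +202.02ms=1/3b
3) 808.081ms=4/3b +202.02ms=1/3b
4) 1010.101ms=5/3b +202.02ms=1/3b
5) 1212.121ms=2b +242.424ms=2/5b
6) 1454.545ms=12/5b +242.424ms=2/5b
7) 1696.97ms=14/5b +242.424ms=2/5b
8) 1939.394ms=16/5b +242.424ms=2/5b
9) 2181.818ms=18/5b +242.424ms=2/5b
10) 2424.242ms=4b +606.061ms=1b
11) 3030.303ms=5b +606.061ms=1b
12) 3636.364ms=6b +606.061ms=1b
13) 4242.424ms=7b +606.061ms=1b
Σ=8b of 8 (99bpm 2/4) — PASS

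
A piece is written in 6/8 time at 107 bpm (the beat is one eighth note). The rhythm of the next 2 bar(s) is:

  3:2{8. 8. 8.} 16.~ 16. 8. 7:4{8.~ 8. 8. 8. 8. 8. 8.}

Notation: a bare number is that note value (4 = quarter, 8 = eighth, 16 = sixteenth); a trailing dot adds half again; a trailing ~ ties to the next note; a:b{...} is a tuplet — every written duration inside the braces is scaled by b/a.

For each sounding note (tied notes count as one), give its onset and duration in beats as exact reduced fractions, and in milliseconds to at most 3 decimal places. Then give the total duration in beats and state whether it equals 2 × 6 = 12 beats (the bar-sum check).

1) 0.0ms=0b +560.748ms=1b
2) 560.748ms=1b +560.748ms=1b
3) 1121.495ms=2b +560.748ms=1b
4) 1682.243ms=3b +841.121ms=3/2b
5) 2523.364ms=9/2b +841.121ms=3/2b
6) 3364.486ms=6b +961.282ms=12/7b
7) 4325.768ms=54/7b +480.641ms=6/7b
8) 4806.409ms=60/7b +480.641ms=6/7b
9) 5287.049ms=66/7b +480.641ms=6/7b
10) 5767.69ms=72/7b +480.641ms=6/7b
11) 6248.331ms=78/7b +480.641ms=6/7b
Σ=12b of 12 (107bpm 6/8) — PASS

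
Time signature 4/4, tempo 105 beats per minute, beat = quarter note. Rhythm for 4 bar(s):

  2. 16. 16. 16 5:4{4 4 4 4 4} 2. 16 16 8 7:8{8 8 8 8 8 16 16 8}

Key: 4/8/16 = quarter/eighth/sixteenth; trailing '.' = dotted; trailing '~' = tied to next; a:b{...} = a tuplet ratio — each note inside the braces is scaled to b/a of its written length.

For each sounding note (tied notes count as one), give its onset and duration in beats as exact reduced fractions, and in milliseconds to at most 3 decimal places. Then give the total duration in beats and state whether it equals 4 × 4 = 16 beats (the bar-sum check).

1) 0.0ms=0b +1714.286ms=3b
2) 1714.286ms=3b +214.286ms=3/8b
3) 1928.571ms=27/8b +214.286ms=3/8b
4) 2142.857ms=15/4b +142.857ms=1/4b
5) 2285.714ms=4b +457.143ms=4/5b
6) 2742.857ms=24/5b +457.143ms=4/5b
7) 3200.0ms=28/5b +457.143ms=4/5b
8) 3657.143ms=32/5b +457.143ms=4/5b
9) 4114.286ms=36/5b +457.143ms=4/5b
10) 4571.429ms=8b +1714.286ms=3b
11) 6285.714ms=11b +142.857ms=1/4b
12) 6428.571ms=45/4b +142.857ms=1/4b
13) 6571.429ms=23/2b +285.714ms=1/2b
14) 6857.143ms=12b +326.531ms=4/7b
15) 7183.673ms=88/7b +326.531ms=4/7b
16) 7510.204ms=92/7b +326.531ms=4/7b
17) 7836.735ms=96/7b +326.531ms=4/7b
18) 8163.265ms=100/7b +326.531ms=4/7b
19) 8489.796ms=104/7b +163.265ms=2/7b
20) 8653.061ms=106/7b +163.265ms=2/7b
21) 8816.327ms=108/7b +326.531ms=4/7b
Σ=16b of 16 (105bpm 4/4) — PASS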